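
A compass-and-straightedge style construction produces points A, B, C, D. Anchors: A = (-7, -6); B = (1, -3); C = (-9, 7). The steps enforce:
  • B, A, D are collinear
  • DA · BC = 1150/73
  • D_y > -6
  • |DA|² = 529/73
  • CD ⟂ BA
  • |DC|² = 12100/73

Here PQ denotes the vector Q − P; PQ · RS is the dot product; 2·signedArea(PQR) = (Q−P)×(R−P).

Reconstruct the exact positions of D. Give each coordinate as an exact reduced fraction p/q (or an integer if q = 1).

1. D_x = -327/73  [B, A, D are collinear ∩ CD ⟂ BA]
2. D_y = -369/73  [B, A, D are collinear ∩ CD ⟂ BA]
   → D = (-327/73, -369/73)

D = (-327/73, -369/73)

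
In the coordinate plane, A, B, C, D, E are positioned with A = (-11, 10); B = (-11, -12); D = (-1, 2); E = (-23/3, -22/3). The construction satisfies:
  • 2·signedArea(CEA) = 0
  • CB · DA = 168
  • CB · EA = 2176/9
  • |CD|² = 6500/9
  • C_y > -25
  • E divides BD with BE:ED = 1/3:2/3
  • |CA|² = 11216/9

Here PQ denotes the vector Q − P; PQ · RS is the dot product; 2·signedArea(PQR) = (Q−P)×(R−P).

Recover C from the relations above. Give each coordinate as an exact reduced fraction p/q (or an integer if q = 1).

1. C_x = -13/3  [2·signedArea(CEA) = 0 ∩ CB · EA = 2176/9]
2. C_y = -74/3  [2·signedArea(CEA) = 0 ∩ CB · EA = 2176/9]
   → C = (-13/3, -74/3)

C = (-13/3, -74/3)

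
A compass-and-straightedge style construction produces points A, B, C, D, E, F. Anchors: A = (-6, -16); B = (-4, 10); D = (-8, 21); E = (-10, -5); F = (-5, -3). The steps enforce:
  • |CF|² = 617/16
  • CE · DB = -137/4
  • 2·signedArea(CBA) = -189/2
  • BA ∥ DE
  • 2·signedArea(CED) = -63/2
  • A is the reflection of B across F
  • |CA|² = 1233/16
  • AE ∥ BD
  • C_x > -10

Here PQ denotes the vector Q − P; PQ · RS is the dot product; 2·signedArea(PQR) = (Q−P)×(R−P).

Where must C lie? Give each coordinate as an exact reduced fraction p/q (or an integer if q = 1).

C = (-9, -31/4)

1. C_x = -9  [2·signedArea(CED) = -63/2 ∩ CE · DB = -137/4]
2. C_y = -31/4  [2·signedArea(CED) = -63/2 ∩ CE · DB = -137/4]
   → C = (-9, -31/4)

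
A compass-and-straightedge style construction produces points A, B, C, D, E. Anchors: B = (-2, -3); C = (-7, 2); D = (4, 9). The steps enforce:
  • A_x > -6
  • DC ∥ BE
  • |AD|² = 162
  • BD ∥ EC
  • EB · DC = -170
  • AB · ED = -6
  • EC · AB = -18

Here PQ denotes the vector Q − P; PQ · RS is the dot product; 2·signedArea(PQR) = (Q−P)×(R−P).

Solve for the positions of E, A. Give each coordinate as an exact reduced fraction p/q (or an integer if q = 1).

A = (-5, 0)
E = (-13, -10)

1. E_x = -13  [BD ∥ EC ∩ DC ∥ BE]
2. E_y = -10  [BD ∥ EC ∩ DC ∥ BE]
   → E = (-13, -10)
3. A_x = -5  [AB · ED = -6 ∩ EC · AB = -18]
4. A_y = 0  [AB · ED = -6 ∩ EC · AB = -18]
   → A = (-5, 0)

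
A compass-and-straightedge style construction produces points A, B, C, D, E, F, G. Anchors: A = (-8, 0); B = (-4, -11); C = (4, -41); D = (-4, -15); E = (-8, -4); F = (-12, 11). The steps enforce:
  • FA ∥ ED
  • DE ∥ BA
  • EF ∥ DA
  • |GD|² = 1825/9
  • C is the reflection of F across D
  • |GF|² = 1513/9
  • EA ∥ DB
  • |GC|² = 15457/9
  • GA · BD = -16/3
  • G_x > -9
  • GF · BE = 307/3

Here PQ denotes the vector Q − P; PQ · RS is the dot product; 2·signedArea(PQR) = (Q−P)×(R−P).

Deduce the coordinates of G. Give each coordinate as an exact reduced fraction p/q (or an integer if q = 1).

G = (-8, -4/3)

1. G_x = -8  [GF · BE = 307/3 ∩ GA · BD = -16/3]
2. G_y = -4/3  [GF · BE = 307/3 ∩ GA · BD = -16/3]
   → G = (-8, -4/3)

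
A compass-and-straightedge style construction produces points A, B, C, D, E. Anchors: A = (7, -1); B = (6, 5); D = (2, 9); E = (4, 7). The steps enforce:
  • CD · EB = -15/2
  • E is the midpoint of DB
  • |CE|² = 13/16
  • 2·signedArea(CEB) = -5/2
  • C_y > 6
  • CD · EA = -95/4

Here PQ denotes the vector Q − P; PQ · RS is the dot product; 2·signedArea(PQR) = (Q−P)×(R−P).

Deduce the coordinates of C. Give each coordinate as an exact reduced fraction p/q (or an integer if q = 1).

C = (13/4, 13/2)

1. C_x = 13/4  [2·signedArea(CEB) = -5/2 ∩ CD · EB = -15/2]
2. C_y = 13/2  [2·signedArea(CEB) = -5/2 ∩ CD · EB = -15/2]
   → C = (13/4, 13/2)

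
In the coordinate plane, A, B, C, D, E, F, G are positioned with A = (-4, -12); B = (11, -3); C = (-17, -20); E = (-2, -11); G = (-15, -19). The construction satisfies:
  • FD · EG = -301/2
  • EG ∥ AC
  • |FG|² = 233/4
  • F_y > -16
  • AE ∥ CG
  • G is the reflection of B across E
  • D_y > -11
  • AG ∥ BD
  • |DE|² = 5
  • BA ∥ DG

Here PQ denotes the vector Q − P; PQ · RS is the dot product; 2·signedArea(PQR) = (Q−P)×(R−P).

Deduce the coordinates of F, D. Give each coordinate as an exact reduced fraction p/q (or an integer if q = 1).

1. D_x = 0  [BA ∥ DG ∩ AG ∥ BD]
2. D_y = -10  [BA ∥ DG ∩ AG ∥ BD]
   → D = (0, -10)
3. F_x = -17/2  [line 13·x + 8·y + 461/2 = 0 ∩ |FG|² = 233/4]
4. F_y = -15  [line 13·x + 8·y + 461/2 = 0 ∩ |FG|² = 233/4]
   → F = (-17/2, -15)

D = (0, -10)
F = (-17/2, -15)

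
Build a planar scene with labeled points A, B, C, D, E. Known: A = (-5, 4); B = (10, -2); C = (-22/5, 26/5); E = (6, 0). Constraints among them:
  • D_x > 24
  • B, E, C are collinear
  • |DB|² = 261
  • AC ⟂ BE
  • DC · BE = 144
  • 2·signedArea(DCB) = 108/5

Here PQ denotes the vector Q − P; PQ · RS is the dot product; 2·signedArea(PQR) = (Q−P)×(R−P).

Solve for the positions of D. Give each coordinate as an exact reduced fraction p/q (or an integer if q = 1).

D = (25, -8)

1. D_x = 25  [2·signedArea(DCB) = 108/5 ∩ DC · BE = 144]
2. D_y = -8  [2·signedArea(DCB) = 108/5 ∩ DC · BE = 144]
   → D = (25, -8)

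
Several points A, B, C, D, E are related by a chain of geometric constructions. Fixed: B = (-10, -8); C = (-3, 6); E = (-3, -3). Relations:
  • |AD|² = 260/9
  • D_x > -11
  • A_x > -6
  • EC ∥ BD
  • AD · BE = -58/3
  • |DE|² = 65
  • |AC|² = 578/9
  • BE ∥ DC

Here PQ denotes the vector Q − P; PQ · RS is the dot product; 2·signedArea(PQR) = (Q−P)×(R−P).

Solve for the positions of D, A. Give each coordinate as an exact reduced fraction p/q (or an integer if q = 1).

1. D_x = -10  [BE ∥ DC ∩ EC ∥ BD]
2. D_y = 1  [BE ∥ DC ∩ EC ∥ BD]
   → D = (-10, 1)
3. A_x = -16/3  [line -7·x + -5·y + -137/3 = 0 ∩ |AD|² = 260/9]
4. A_y = -5/3  [line -7·x + -5·y + -137/3 = 0 ∩ |AD|² = 260/9]
   → A = (-16/3, -5/3)

A = (-16/3, -5/3)
D = (-10, 1)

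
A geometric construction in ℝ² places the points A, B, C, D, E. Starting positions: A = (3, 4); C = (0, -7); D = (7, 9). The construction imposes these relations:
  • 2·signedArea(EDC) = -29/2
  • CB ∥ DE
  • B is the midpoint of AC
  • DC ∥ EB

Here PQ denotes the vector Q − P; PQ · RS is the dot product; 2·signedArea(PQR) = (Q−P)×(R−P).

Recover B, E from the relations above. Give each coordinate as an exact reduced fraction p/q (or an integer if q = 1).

B = (3/2, -3/2)
E = (17/2, 29/2)

1. B_x = 3/2  [B is the midpoint of AC]
2. B_y = -3/2  [B is the midpoint of AC]
   → B = (3/2, -3/2)
3. E_x = 17/2  [DC ∥ EB ∩ CB ∥ DE]
4. E_y = 29/2  [DC ∥ EB ∩ CB ∥ DE]
   → E = (17/2, 29/2)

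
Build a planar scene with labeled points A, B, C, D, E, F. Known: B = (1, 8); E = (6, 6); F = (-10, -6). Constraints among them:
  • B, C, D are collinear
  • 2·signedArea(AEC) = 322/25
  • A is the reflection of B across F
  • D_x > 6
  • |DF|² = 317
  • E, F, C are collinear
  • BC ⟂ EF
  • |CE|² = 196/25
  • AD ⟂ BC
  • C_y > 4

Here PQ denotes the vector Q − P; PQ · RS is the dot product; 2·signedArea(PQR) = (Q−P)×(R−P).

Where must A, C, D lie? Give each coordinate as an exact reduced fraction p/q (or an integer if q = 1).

A = (-21, -20)
C = (94/25, 108/25)
D = (163/25, 16/25)

1. A_x = -21  [A is the reflection of B across F]
2. A_y = -20  [A is the reflection of B across F]
   → A = (-21, -20)
3. C_x = 94/25  [E, F, C are collinear ∩ BC ⟂ EF]
4. C_y = 108/25  [E, F, C are collinear ∩ BC ⟂ EF]
   → C = (94/25, 108/25)
5. D_x = 163/25  [B, C, D are collinear ∩ AD ⟂ BC]
6. D_y = 16/25  [B, C, D are collinear ∩ AD ⟂ BC]
   → D = (163/25, 16/25)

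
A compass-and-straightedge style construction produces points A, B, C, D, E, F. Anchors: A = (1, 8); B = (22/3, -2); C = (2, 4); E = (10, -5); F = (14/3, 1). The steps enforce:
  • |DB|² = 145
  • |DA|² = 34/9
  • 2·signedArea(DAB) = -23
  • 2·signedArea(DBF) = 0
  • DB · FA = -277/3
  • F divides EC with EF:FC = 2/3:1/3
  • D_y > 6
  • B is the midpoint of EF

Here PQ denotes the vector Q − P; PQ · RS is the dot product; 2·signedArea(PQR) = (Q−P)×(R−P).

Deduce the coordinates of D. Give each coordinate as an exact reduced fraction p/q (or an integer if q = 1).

D = (-2/3, 7)

1. D_x = -2/3  [2·signedArea(DBF) = 0 ∩ 2·signedArea(DAB) = -23]
2. D_y = 7  [2·signedArea(DBF) = 0 ∩ 2·signedArea(DAB) = -23]
   → D = (-2/3, 7)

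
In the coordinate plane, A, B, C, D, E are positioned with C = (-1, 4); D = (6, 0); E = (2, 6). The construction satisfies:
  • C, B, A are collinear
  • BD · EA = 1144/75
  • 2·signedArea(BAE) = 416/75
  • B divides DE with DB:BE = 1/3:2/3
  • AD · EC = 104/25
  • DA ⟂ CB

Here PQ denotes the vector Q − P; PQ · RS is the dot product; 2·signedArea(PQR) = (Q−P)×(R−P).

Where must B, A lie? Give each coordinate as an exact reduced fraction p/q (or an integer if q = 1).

A = (162/25, 34/25)
B = (14/3, 2)

1. B_x = 14/3  [B divides DE with DB:BE = 1/3:2/3]
2. B_y = 2  [B divides DE with DB:BE = 1/3:2/3]
   → B = (14/3, 2)
3. A_x = 162/25  [C, B, A are collinear ∩ DA ⟂ CB]
4. A_y = 34/25  [C, B, A are collinear ∩ DA ⟂ CB]
   → A = (162/25, 34/25)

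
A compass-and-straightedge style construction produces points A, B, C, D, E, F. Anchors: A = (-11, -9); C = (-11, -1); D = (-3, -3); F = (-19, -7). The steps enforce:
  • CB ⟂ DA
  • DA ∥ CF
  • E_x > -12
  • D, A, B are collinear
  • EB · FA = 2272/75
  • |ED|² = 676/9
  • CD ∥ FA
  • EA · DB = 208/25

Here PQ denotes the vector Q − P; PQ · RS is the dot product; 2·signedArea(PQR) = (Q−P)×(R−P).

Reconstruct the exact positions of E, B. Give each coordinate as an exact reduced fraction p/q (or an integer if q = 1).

1. B_x = -179/25  [D, A, B are collinear ∩ CB ⟂ DA]
2. B_y = -153/25  [D, A, B are collinear ∩ CB ⟂ DA]
   → B = (-179/25, -153/25)
3. E_x = -11  [EA · DB = 208/25 ∩ EB · FA = 2272/75]
4. E_y = -19/3  [EA · DB = 208/25 ∩ EB · FA = 2272/75]
   → E = (-11, -19/3)

B = (-179/25, -153/25)
E = (-11, -19/3)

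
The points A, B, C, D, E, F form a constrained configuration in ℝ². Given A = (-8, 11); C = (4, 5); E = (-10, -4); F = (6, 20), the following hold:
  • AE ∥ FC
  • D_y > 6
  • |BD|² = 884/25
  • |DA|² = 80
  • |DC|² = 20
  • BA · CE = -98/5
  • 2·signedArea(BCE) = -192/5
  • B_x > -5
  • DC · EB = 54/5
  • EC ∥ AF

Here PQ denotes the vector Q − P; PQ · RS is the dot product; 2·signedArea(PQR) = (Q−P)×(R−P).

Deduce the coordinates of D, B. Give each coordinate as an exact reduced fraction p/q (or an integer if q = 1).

1. B_x = -4  [BA · CE = -98/5 ∩ 2·signedArea(BCE) = -192/5]
2. B_y = 13/5  [BA · CE = -98/5 ∩ 2·signedArea(BCE) = -192/5]
   → B = (-4, 13/5)
3. D_x = 0  [line -6·x + -33/5·y + 231/5 = 0 ∩ |BD|² = 884/25]
4. D_y = 7  [line -6·x + -33/5·y + 231/5 = 0 ∩ |BD|² = 884/25]
   → D = (0, 7)

B = (-4, 13/5)
D = (0, 7)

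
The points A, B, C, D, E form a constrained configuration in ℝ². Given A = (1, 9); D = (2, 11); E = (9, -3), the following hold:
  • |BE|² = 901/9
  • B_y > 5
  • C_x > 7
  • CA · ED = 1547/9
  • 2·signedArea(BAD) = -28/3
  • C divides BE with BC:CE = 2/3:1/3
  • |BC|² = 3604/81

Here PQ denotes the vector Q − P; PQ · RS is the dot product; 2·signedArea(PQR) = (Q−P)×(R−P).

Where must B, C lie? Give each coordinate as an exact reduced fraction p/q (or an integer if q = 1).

1. B_x = 4  [line -2·x + 1·y + 7/3 = 0 ∩ |BE|² = 901/9]
2. B_y = 17/3  [line -2·x + 1·y + 7/3 = 0 ∩ |BE|² = 901/9]
   → B = (4, 17/3)
3. C_x = 22/3  [C divides BE with BC:CE = 2/3:1/3]
4. C_y = -1/9  [C divides BE with BC:CE = 2/3:1/3]
   → C = (22/3, -1/9)

B = (4, 17/3)
C = (22/3, -1/9)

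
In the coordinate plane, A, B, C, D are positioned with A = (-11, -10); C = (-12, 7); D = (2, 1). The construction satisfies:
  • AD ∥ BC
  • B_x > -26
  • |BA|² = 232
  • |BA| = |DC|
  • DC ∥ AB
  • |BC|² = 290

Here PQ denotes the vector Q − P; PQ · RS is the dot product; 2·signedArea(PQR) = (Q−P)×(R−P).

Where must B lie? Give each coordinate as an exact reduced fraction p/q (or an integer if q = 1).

1. B_x = -25  [AD ∥ BC ∩ DC ∥ AB]
2. B_y = -4  [AD ∥ BC ∩ DC ∥ AB]
   → B = (-25, -4)

B = (-25, -4)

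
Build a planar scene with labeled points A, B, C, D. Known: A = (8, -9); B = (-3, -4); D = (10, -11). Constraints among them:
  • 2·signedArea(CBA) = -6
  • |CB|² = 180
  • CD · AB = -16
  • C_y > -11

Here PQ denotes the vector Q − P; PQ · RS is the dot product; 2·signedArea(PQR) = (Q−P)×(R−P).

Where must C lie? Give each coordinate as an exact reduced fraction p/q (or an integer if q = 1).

1. C_x = 9  [CD · AB = -16 ∩ 2·signedArea(CBA) = -6]
2. C_y = -10  [CD · AB = -16 ∩ 2·signedArea(CBA) = -6]
   → C = (9, -10)

C = (9, -10)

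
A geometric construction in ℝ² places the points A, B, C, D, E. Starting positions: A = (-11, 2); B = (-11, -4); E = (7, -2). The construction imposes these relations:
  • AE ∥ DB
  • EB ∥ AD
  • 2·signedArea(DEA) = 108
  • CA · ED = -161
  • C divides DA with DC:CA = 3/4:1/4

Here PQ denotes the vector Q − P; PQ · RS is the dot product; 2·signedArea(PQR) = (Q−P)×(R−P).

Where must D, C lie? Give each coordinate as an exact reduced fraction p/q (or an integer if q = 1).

C = (-31/2, 3/2)
D = (-29, 0)

1. D_x = -29  [AE ∥ DB ∩ EB ∥ AD]
2. D_y = 0  [AE ∥ DB ∩ EB ∥ AD]
   → D = (-29, 0)
3. C_x = -31/2  [C divides DA with DC:CA = 3/4:1/4]
4. C_y = 3/2  [C divides DA with DC:CA = 3/4:1/4]
   → C = (-31/2, 3/2)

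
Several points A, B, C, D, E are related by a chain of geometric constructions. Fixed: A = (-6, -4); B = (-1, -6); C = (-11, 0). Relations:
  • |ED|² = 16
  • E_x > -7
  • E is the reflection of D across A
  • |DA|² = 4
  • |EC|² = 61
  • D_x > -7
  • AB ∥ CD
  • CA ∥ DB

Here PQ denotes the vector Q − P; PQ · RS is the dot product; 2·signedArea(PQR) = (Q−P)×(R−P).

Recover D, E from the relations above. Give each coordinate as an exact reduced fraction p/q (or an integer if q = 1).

1. D_x = -6  [CA ∥ DB ∩ AB ∥ CD]
2. D_y = -2  [CA ∥ DB ∩ AB ∥ CD]
   → D = (-6, -2)
3. E_x = -6  [E is the reflection of D across A]
4. E_y = -6  [E is the reflection of D across A]
   → E = (-6, -6)

D = (-6, -2)
E = (-6, -6)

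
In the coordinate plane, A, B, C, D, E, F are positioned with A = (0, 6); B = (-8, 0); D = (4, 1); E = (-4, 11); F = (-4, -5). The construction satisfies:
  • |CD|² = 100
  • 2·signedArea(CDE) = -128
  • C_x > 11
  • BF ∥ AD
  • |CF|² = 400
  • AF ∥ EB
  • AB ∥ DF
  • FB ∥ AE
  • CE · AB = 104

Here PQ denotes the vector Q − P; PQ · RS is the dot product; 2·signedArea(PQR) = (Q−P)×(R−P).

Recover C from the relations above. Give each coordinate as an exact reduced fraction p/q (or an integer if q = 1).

C = (12, 7)

1. C_x = 12  [2·signedArea(CDE) = -128 ∩ CE · AB = 104]
2. C_y = 7  [2·signedArea(CDE) = -128 ∩ CE · AB = 104]
   → C = (12, 7)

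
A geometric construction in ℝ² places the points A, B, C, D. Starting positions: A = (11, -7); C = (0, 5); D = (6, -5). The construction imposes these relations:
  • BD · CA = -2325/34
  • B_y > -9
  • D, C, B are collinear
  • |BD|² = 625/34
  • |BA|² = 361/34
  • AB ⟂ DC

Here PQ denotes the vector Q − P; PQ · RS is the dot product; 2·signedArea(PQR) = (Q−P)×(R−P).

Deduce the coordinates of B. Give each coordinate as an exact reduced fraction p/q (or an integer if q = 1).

1. B_x = 279/34  [D, C, B are collinear ∩ AB ⟂ DC]
2. B_y = -295/34  [D, C, B are collinear ∩ AB ⟂ DC]
   → B = (279/34, -295/34)

B = (279/34, -295/34)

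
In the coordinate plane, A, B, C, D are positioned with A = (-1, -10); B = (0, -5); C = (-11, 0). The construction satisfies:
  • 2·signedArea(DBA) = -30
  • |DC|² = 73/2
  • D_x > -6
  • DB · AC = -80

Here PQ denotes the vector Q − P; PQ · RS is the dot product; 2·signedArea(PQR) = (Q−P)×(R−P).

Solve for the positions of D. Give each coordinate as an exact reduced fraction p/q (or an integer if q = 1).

D = (-11/2, -5/2)

1. D_x = -11/2  [DB · AC = -80 ∩ 2·signedArea(DBA) = -30]
2. D_y = -5/2  [DB · AC = -80 ∩ 2·signedArea(DBA) = -30]
   → D = (-11/2, -5/2)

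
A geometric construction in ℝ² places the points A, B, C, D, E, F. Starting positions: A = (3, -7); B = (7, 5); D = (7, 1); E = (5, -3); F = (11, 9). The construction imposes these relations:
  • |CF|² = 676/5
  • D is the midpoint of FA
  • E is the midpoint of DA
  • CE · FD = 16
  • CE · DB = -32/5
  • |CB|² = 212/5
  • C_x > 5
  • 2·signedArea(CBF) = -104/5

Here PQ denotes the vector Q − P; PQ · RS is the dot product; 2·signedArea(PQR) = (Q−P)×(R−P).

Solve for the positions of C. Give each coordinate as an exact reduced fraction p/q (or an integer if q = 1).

C = (29/5, -7/5)

1. C_x = 29/5  [CE · DB = -32/5 ∩ 2·signedArea(CBF) = -104/5]
2. C_y = -7/5  [CE · DB = -32/5 ∩ 2·signedArea(CBF) = -104/5]
   → C = (29/5, -7/5)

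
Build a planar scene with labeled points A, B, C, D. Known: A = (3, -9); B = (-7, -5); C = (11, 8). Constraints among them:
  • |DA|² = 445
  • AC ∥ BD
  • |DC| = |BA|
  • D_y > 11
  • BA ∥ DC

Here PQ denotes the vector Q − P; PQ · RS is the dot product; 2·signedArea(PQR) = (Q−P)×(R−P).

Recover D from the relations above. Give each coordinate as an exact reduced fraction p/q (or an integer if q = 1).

1. D_x = 1  [BA ∥ DC ∩ AC ∥ BD]
2. D_y = 12  [BA ∥ DC ∩ AC ∥ BD]
   → D = (1, 12)

D = (1, 12)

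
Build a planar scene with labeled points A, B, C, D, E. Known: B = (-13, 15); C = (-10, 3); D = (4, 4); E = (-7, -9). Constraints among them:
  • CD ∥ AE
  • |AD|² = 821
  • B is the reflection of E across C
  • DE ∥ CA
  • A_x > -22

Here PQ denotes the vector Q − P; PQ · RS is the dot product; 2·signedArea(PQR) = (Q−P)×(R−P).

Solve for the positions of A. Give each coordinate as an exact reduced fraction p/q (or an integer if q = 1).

1. A_x = -21  [CD ∥ AE ∩ DE ∥ CA]
2. A_y = -10  [CD ∥ AE ∩ DE ∥ CA]
   → A = (-21, -10)

A = (-21, -10)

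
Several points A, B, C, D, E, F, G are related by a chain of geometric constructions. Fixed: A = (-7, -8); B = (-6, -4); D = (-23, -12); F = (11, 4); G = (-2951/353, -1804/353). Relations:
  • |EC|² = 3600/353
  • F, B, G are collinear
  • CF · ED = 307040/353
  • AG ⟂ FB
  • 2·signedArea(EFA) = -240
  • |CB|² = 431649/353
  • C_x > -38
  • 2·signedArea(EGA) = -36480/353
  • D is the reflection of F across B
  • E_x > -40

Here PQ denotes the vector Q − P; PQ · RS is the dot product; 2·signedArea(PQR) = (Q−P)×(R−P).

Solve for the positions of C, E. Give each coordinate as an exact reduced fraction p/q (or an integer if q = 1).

1. E_x = -39  [2·signedArea(EGA) = -36480/353 ∩ 2·signedArea(EFA) = -240]
2. E_y = -16  [2·signedArea(EGA) = -36480/353 ∩ 2·signedArea(EFA) = -240]
   → E = (-39, -16)
3. C_x = -13287/353  [line -16·x + -4·y + -239264/353 = 0 ∩ |CB|² = 431649/353]
4. C_y = -6668/353  [line -16·x + -4·y + -239264/353 = 0 ∩ |CB|² = 431649/353]
   → C = (-13287/353, -6668/353)

C = (-13287/353, -6668/353)
E = (-39, -16)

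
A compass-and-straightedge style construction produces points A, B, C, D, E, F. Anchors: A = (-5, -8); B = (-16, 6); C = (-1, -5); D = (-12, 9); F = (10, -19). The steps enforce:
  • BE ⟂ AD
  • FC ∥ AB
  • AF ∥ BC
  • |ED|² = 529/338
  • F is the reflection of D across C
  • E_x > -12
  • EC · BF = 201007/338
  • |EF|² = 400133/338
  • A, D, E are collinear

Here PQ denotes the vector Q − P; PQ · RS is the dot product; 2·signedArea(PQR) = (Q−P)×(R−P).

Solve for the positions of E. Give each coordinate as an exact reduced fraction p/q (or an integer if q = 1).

E = (-3895/338, 2651/338)

1. E_x = -3895/338  [A, D, E are collinear ∩ BE ⟂ AD]
2. E_y = 2651/338  [A, D, E are collinear ∩ BE ⟂ AD]
   → E = (-3895/338, 2651/338)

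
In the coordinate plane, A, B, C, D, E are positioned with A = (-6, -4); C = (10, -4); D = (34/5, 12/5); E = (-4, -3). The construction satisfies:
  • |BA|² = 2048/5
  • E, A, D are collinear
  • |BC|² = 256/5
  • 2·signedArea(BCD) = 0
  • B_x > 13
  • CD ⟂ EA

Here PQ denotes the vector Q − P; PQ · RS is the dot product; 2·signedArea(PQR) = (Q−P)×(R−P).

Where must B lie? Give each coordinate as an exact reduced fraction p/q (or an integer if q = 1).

B = (66/5, -52/5)

1. B_x = 66/5  [line -32/5·x + -16/5·y + 256/5 = 0 ∩ |BA|² = 2048/5]
2. B_y = -52/5  [line -32/5·x + -16/5·y + 256/5 = 0 ∩ |BA|² = 2048/5]
   → B = (66/5, -52/5)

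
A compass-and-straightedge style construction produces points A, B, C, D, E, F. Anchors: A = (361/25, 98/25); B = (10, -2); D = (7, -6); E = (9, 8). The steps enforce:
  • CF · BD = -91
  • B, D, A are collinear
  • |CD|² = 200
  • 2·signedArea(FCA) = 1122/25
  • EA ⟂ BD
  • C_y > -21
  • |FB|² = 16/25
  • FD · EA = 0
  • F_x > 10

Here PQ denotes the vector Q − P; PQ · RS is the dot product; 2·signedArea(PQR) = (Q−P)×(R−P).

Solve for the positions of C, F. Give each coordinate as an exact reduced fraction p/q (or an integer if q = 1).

C = (5, -20)
F = (262/25, -34/25)

1. F_x = 262/25  [line -136/25·x + 102/25·y + 1564/25 = 0 ∩ |FB|² = 16/25]
2. F_y = -34/25  [line -136/25·x + 102/25·y + 1564/25 = 0 ∩ |FB|² = 16/25]
   → F = (262/25, -34/25)
3. C_x = 5  [CF · BD = -91 ∩ 2·signedArea(FCA) = 1122/25]
4. C_y = -20  [CF · BD = -91 ∩ 2·signedArea(FCA) = 1122/25]
   → C = (5, -20)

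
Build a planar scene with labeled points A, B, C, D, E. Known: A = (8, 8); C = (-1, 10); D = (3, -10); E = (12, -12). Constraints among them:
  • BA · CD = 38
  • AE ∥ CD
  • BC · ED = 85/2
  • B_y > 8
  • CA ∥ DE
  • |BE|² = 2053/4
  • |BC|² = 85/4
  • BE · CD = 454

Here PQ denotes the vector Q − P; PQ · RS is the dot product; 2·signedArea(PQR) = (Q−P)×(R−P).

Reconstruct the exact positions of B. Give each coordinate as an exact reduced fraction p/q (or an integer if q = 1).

1. B_x = 7/2  [BE · CD = 454 ∩ BC · ED = 85/2]
2. B_y = 9  [BE · CD = 454 ∩ BC · ED = 85/2]
   → B = (7/2, 9)

B = (7/2, 9)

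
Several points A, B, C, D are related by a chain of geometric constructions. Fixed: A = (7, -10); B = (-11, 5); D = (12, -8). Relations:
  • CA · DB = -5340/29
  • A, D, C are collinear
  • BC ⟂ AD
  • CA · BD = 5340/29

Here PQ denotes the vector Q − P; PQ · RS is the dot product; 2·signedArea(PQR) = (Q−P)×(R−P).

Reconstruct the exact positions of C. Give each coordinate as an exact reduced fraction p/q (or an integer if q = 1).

1. C_x = -97/29  [A, D, C are collinear ∩ BC ⟂ AD]
2. C_y = -410/29  [A, D, C are collinear ∩ BC ⟂ AD]
   → C = (-97/29, -410/29)

C = (-97/29, -410/29)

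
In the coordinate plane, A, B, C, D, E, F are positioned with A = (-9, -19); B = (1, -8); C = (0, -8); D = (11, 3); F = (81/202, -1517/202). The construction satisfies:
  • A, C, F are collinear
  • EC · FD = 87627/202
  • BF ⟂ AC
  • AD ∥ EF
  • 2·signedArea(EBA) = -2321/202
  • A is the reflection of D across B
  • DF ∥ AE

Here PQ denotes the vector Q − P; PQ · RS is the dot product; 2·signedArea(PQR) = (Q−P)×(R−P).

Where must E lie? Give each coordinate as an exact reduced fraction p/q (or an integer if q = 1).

E = (-3959/202, -5961/202)

1. E_x = -3959/202  [AD ∥ EF ∩ DF ∥ AE]
2. E_y = -5961/202  [AD ∥ EF ∩ DF ∥ AE]
   → E = (-3959/202, -5961/202)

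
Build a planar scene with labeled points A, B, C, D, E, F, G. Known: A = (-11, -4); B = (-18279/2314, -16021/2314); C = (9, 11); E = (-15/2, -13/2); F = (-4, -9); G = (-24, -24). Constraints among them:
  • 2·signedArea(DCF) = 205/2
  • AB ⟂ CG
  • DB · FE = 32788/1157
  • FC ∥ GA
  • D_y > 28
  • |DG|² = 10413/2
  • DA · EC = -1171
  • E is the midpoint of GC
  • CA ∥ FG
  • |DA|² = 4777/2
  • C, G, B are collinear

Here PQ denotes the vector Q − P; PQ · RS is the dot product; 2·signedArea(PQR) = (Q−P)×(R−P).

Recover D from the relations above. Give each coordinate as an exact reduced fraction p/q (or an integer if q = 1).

D = (51/2, 57/2)

1. D_x = 51/2  [DB · FE = 32788/1157 ∩ DA · EC = -1171]
2. D_y = 57/2  [DB · FE = 32788/1157 ∩ DA · EC = -1171]
   → D = (51/2, 57/2)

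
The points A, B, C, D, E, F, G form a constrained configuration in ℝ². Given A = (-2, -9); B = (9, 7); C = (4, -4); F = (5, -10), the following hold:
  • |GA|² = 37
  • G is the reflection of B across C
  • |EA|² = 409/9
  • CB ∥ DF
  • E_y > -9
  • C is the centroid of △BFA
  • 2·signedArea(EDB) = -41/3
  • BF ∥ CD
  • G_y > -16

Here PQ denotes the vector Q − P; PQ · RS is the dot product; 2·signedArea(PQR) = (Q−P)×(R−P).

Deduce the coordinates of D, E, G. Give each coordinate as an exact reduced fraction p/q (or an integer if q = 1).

D = (0, -21)
E = (14/3, -8)
G = (-1, -15)

1. D_x = 0  [CB ∥ DF ∩ BF ∥ CD]
2. D_y = -21  [CB ∥ DF ∩ BF ∥ CD]
   → D = (0, -21)
3. E_x = 14/3  [line -28·x + 9·y + 608/3 = 0 ∩ |EA|² = 409/9]
4. E_y = -8  [line -28·x + 9·y + 608/3 = 0 ∩ |EA|² = 409/9]
   → E = (14/3, -8)
5. G_x = -1  [G is the reflection of B across C]
6. G_y = -15  [G is the reflection of B across C]
   → G = (-1, -15)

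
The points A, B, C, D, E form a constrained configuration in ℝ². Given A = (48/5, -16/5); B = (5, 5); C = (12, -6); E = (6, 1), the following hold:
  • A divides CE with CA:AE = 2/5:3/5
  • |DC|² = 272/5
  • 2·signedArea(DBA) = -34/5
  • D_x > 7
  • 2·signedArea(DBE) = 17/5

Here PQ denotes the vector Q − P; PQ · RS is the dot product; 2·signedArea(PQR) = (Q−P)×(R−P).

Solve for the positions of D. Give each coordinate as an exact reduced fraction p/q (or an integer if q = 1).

1. D_x = 36/5  [2·signedArea(DBE) = 17/5 ∩ 2·signedArea(DBA) = -34/5]
2. D_y = -2/5  [2·signedArea(DBE) = 17/5 ∩ 2·signedArea(DBA) = -34/5]
   → D = (36/5, -2/5)

D = (36/5, -2/5)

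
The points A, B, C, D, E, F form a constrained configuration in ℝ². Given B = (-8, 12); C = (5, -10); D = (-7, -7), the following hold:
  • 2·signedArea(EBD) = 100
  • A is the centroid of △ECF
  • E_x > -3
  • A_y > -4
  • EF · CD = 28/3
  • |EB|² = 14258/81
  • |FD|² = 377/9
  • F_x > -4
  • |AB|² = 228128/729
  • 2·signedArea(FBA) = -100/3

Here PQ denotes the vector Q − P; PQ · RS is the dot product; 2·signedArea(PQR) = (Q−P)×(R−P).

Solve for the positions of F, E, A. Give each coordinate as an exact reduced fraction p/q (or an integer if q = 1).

1. E_x = -19/9  [line 19·x + 1·y + 40 = 0 ∩ |EB|² = 14258/81]
2. E_y = 1/9  [line 19·x + 1·y + 40 = 0 ∩ |EB|² = 14258/81]
   → E = (-19/9, 1/9)
3. F_x = -10/3  [line -12·x + 3·y + -35 = 0 ∩ |FD|² = 377/9]
4. F_y = -5/3  [line -12·x + 3·y + -35 = 0 ∩ |FD|² = 377/9]
   → F = (-10/3, -5/3)
5. A_x = -4/27  [2·signedArea(FBA) = -100/3 ∩ A is the centroid of △ECF]
6. A_y = -104/27  [2·signedArea(FBA) = -100/3 ∩ A is the centroid of △ECF]
   → A = (-4/27, -104/27)

A = (-4/27, -104/27)
E = (-19/9, 1/9)
F = (-10/3, -5/3)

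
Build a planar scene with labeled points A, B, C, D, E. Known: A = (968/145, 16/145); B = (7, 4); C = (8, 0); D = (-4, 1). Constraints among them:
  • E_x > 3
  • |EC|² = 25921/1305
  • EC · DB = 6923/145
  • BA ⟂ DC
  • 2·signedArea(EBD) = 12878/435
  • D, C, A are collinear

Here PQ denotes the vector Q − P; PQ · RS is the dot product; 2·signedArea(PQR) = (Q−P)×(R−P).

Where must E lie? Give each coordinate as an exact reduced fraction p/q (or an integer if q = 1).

E = (516/145, 161/435)

1. E_x = 516/145  [2·signedArea(EBD) = 12878/435 ∩ EC · DB = 6923/145]
2. E_y = 161/435  [2·signedArea(EBD) = 12878/435 ∩ EC · DB = 6923/145]
   → E = (516/145, 161/435)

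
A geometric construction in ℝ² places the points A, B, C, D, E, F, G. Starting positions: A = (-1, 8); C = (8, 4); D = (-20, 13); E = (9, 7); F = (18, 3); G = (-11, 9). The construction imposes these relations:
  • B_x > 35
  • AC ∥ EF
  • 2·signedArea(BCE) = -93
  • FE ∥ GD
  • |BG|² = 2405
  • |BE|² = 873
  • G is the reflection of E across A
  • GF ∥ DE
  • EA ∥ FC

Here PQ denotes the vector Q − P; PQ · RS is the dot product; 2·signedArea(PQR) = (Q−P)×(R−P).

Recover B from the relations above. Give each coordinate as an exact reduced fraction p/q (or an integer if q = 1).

1. B_x = 36  [line -3·x + 1·y + 113 = 0 ∩ |BG|² = 2405]
2. B_y = -5  [line -3·x + 1·y + 113 = 0 ∩ |BG|² = 2405]
   → B = (36, -5)

B = (36, -5)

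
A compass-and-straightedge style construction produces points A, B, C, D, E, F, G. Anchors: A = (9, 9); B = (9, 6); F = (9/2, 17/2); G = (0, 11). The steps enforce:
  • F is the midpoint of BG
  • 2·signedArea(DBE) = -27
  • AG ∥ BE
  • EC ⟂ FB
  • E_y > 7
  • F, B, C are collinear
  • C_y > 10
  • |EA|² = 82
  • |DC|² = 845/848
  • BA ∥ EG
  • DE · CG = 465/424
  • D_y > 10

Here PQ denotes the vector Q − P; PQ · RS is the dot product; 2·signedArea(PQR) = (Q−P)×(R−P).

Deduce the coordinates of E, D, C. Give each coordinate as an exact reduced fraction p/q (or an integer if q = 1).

C = (135/106, 1091/106)
D = (9/4, 21/2)
E = (0, 8)

1. E_x = 0  [BA ∥ EG ∩ AG ∥ BE]
2. E_y = 8  [BA ∥ EG ∩ AG ∥ BE]
   → E = (0, 8)
3. C_x = 135/106  [F, B, C are collinear ∩ EC ⟂ FB]
4. C_y = 1091/106  [F, B, C are collinear ∩ EC ⟂ FB]
   → C = (135/106, 1091/106)
5. D_x = 9/4  [2·signedArea(DBE) = -27 ∩ DE · CG = 465/424]
6. D_y = 21/2  [2·signedArea(DBE) = -27 ∩ DE · CG = 465/424]
   → D = (9/4, 21/2)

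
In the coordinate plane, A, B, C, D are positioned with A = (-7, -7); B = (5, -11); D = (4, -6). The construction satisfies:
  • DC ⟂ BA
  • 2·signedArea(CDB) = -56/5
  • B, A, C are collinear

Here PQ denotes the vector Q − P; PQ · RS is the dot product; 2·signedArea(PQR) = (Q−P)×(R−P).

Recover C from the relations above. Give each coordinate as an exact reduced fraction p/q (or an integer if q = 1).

1. C_x = 13/5  [B, A, C are collinear ∩ DC ⟂ BA]
2. C_y = -51/5  [B, A, C are collinear ∩ DC ⟂ BA]
   → C = (13/5, -51/5)

C = (13/5, -51/5)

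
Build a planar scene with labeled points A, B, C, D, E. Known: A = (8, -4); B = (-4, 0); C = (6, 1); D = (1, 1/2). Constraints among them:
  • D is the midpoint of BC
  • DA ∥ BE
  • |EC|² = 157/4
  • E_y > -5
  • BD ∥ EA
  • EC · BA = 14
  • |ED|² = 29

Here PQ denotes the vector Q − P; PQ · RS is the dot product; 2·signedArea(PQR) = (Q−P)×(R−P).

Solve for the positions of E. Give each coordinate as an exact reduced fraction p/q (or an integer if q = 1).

1. E_x = 3  [BD ∥ EA ∩ DA ∥ BE]
2. E_y = -9/2  [BD ∥ EA ∩ DA ∥ BE]
   → E = (3, -9/2)

E = (3, -9/2)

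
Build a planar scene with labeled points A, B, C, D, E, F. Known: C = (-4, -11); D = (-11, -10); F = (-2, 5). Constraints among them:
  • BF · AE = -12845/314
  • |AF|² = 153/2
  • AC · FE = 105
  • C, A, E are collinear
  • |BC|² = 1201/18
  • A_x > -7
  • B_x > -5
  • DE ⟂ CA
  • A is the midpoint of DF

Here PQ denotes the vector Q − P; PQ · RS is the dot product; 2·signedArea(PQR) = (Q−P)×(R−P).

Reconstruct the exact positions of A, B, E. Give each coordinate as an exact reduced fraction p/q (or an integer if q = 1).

A = (-13/2, -5/2)
B = (-25/6, -17/6)
E = (-758/157, -1285/157)

1. A_x = -13/2  [A is the midpoint of DF]
2. A_y = -5/2  [A is the midpoint of DF]
   → A = (-13/2, -5/2)
3. E_x = -758/157  [C, A, E are collinear ∩ DE ⟂ CA]
4. E_y = -1285/157  [C, A, E are collinear ∩ DE ⟂ CA]
   → E = (-758/157, -1285/157)
5. B_x = -25/6  [line -525/314·x + 1785/314·y + 1435/157 = 0 ∩ |BC|² = 1201/18]
6. B_y = -17/6  [line -525/314·x + 1785/314·y + 1435/157 = 0 ∩ |BC|² = 1201/18]
   → B = (-25/6, -17/6)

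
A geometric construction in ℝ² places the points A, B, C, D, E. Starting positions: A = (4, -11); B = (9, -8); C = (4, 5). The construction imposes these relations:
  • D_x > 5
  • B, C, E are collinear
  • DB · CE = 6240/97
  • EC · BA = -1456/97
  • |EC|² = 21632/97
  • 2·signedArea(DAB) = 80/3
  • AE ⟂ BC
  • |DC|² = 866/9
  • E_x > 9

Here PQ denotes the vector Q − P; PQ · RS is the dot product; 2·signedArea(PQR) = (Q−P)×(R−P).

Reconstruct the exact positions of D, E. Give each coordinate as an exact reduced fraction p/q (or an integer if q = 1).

1. E_x = 908/97  [B, C, E are collinear ∩ AE ⟂ BC]
2. E_y = -867/97  [B, C, E are collinear ∩ AE ⟂ BC]
   → E = (908/97, -867/97)
3. D_x = 17/3  [2·signedArea(DAB) = 80/3 ∩ DB · CE = 6240/97]
4. D_y = -14/3  [2·signedArea(DAB) = 80/3 ∩ DB · CE = 6240/97]
   → D = (17/3, -14/3)

D = (17/3, -14/3)
E = (908/97, -867/97)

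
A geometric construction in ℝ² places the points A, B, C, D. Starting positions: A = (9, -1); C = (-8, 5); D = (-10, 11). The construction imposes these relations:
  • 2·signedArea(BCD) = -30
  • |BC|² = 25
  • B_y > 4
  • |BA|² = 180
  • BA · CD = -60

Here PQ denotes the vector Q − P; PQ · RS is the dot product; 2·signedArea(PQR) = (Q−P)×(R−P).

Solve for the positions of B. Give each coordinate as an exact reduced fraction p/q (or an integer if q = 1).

B = (-3, 5)

1. B_x = -3  [BA · CD = -60 ∩ 2·signedArea(BCD) = -30]
2. B_y = 5  [BA · CD = -60 ∩ 2·signedArea(BCD) = -30]
   → B = (-3, 5)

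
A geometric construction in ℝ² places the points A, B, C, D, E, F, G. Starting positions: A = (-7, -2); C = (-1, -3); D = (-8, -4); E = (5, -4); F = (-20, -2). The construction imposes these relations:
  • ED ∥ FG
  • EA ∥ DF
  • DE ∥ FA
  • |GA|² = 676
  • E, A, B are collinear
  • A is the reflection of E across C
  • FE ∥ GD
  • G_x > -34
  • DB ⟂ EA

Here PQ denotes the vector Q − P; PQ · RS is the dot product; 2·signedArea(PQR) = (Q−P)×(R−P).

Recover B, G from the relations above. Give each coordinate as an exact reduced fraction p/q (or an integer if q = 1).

B = (-283/37, -70/37)
G = (-33, -2)

1. B_x = -283/37  [E, A, B are collinear ∩ DB ⟂ EA]
2. B_y = -70/37  [E, A, B are collinear ∩ DB ⟂ EA]
   → B = (-283/37, -70/37)
3. G_x = -33  [FE ∥ GD ∩ ED ∥ FG]
4. G_y = -2  [FE ∥ GD ∩ ED ∥ FG]
   → G = (-33, -2)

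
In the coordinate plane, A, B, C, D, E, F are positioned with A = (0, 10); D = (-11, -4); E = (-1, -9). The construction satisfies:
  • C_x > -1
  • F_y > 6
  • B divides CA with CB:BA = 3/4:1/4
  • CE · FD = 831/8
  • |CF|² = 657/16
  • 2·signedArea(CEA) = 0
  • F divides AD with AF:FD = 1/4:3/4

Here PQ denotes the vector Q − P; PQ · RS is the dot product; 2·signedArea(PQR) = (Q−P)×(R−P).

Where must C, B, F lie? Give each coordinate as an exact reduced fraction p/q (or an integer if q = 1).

1. F_x = -11/4  [F divides AD with AF:FD = 1/4:3/4]
2. F_y = 13/2  [F divides AD with AF:FD = 1/4:3/4]
   → F = (-11/4, 13/2)
3. C_x = -1/2  [2·signedArea(CEA) = 0 ∩ CE · FD = 831/8]
4. C_y = 1/2  [2·signedArea(CEA) = 0 ∩ CE · FD = 831/8]
   → C = (-1/2, 1/2)
5. B_x = -1/8  [B divides CA with CB:BA = 3/4:1/4]
6. B_y = 61/8  [B divides CA with CB:BA = 3/4:1/4]
   → B = (-1/8, 61/8)

B = (-1/8, 61/8)
C = (-1/2, 1/2)
F = (-11/4, 13/2)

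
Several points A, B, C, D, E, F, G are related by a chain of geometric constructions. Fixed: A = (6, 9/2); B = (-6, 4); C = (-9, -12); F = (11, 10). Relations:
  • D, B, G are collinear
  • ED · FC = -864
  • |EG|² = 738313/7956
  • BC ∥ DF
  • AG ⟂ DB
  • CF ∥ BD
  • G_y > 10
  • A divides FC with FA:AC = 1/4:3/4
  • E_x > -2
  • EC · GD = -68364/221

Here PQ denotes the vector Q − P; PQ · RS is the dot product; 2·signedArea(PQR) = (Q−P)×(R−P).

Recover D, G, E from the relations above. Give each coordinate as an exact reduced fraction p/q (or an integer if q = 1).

D = (14, 26)
E = (-4/3, 2/3)
G = (-71/221, 4529/442)

1. D_x = 14  [BC ∥ DF ∩ CF ∥ BD]
2. D_y = 26  [BC ∥ DF ∩ CF ∥ BD]
   → D = (14, 26)
3. G_x = -71/221  [D, B, G are collinear ∩ AG ⟂ DB]
4. G_y = 4529/442  [D, B, G are collinear ∩ AG ⟂ DB]
   → G = (-71/221, 4529/442)
5. E_x = -4/3  [line -3165/221·x + -6963/442·y + -1899/221 = 0 ∩ |EG|² = 738313/7956]
6. E_y = 2/3  [line -3165/221·x + -6963/442·y + -1899/221 = 0 ∩ |EG|² = 738313/7956]
   → E = (-4/3, 2/3)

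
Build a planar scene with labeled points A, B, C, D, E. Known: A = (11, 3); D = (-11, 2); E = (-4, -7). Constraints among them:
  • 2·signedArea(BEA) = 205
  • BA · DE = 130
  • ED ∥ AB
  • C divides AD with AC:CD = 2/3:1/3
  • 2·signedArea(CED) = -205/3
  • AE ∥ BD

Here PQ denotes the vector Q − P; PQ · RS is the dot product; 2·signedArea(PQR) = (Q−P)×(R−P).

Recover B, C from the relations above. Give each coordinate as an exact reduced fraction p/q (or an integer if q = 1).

1. B_x = 4  [AE ∥ BD ∩ ED ∥ AB]
2. B_y = 12  [AE ∥ BD ∩ ED ∥ AB]
   → B = (4, 12)
3. C_x = -11/3  [C divides AD with AC:CD = 2/3:1/3]
4. C_y = 7/3  [C divides AD with AC:CD = 2/3:1/3]
   → C = (-11/3, 7/3)

B = (4, 12)
C = (-11/3, 7/3)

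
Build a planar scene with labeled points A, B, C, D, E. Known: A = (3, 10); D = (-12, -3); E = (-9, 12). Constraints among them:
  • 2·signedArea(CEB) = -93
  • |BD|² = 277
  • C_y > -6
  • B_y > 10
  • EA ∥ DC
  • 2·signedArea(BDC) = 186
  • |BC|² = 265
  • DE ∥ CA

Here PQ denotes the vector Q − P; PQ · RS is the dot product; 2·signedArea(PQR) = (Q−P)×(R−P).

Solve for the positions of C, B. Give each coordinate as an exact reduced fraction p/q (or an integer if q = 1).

1. C_x = 0  [DE ∥ CA ∩ EA ∥ DC]
2. C_y = -5  [DE ∥ CA ∩ EA ∥ DC]
   → C = (0, -5)
3. B_x = -3  [2·signedArea(BDC) = 186 ∩ 2·signedArea(CEB) = -93]
4. B_y = 11  [2·signedArea(BDC) = 186 ∩ 2·signedArea(CEB) = -93]
   → B = (-3, 11)

B = (-3, 11)
C = (0, -5)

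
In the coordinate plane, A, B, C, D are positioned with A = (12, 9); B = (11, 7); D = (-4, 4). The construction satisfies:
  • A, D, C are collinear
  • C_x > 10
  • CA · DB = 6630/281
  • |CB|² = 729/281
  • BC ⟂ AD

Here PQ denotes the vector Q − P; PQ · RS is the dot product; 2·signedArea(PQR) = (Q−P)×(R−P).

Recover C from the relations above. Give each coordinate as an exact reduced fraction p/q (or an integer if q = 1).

1. C_x = 2956/281  [A, D, C are collinear ∩ BC ⟂ AD]
2. C_y = 2399/281  [A, D, C are collinear ∩ BC ⟂ AD]
   → C = (2956/281, 2399/281)

C = (2956/281, 2399/281)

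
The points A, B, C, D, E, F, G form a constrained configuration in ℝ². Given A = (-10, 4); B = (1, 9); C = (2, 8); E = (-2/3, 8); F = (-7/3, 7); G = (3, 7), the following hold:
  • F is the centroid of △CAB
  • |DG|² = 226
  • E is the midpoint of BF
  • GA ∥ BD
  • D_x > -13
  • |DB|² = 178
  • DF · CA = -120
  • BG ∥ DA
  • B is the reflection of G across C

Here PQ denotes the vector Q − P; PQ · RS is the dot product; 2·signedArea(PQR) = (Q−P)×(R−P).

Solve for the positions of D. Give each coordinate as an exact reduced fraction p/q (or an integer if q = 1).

1. D_x = -12  [BG ∥ DA ∩ GA ∥ BD]
2. D_y = 6  [BG ∥ DA ∩ GA ∥ BD]
   → D = (-12, 6)

D = (-12, 6)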